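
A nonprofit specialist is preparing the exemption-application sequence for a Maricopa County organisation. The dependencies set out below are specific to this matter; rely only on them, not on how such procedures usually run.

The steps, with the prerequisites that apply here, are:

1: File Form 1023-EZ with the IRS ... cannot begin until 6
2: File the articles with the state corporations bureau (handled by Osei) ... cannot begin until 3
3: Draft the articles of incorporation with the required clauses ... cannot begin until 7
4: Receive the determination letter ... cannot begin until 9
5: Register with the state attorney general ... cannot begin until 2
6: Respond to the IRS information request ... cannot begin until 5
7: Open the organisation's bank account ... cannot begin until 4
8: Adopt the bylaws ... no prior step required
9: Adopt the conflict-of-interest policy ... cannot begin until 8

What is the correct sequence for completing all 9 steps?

8 has no prerequisites → 8 first.
9 is the only step now ready → 9.
4 needed 9, now all done → 4.
Next only 7 has its prerequisites met → 7.
3 needed 7, now all done → 3.
2 is the only step now ready → 2.
5 needed 2, now all done → 5.
Next only 6 has its prerequisites met → 6.
Next only 1 has its prerequisites met → 1.

8, 9, 4, 7, 3, 2, 5, 6, 1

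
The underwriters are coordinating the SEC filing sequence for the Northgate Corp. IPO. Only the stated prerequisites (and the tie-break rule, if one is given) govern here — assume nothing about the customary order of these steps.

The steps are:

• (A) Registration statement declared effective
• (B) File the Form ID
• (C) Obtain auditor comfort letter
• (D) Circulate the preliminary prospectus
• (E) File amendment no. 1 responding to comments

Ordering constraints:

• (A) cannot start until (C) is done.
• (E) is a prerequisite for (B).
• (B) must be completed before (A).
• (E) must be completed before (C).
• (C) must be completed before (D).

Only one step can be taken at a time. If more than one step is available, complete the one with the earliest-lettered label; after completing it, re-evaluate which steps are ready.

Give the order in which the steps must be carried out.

Only (E) has no prerequisites, so it is first.
(B) and (C) are both available; (B) has the earlier label → (B).
(C) needed (E), now all done → (C).
(A) and (D) are both available; (A) has the earlier label → (A).
That leaves (D) as the only ready step → (D).

(E), (B), (C), (A), (D)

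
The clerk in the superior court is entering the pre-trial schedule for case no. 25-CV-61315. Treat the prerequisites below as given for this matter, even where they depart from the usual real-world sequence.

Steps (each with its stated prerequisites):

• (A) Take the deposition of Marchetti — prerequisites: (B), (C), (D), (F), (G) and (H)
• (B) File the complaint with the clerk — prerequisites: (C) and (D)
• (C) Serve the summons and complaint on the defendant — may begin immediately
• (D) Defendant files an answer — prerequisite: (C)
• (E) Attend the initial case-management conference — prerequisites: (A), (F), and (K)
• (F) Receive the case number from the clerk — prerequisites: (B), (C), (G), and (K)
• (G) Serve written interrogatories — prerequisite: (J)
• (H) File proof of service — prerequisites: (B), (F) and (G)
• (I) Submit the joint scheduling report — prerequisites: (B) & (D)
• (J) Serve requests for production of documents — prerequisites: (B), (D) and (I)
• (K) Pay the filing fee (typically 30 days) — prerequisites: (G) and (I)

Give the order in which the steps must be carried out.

(C) → (D) → (B) → (I) → (J) → (G) → (K) → (F) → (H) → (A) → (E)

(C) is the only step with nothing outstanding, so it goes first.
(D) is the only step now ready → (D).
(B) needed (C) and (D), now all done → (B).
Next only (I) has its prerequisites met → (I).
(J) needed (B), (D) and (I), now all done → (J).
Next only (G) has its prerequisites met → (G).
(K) needed (G) and (I), now all done → (K).
(F) is the only step now ready → (F).
(H) needed (B), (F) and (G), now all done → (H).
(A) needed (B), (C), (D), (F), (G) and (H), now all done → (A).
That leaves (E) as the only ready step → (E).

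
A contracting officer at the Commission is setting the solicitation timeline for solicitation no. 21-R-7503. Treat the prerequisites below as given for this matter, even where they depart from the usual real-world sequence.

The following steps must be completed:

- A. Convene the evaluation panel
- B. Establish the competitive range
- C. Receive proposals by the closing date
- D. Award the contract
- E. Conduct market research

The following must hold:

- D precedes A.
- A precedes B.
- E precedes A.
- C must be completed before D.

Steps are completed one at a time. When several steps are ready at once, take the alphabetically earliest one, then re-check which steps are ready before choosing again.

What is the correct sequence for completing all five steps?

C and E have no prerequisites; C has the earlier label, so C is first.
D now also ready, so the ready set is {D, E}; D has the earlier label → D.
That leaves E as the only ready step → E.
A is the only step now ready → A.
B needed A, now all done → B.

C, D, E, A, B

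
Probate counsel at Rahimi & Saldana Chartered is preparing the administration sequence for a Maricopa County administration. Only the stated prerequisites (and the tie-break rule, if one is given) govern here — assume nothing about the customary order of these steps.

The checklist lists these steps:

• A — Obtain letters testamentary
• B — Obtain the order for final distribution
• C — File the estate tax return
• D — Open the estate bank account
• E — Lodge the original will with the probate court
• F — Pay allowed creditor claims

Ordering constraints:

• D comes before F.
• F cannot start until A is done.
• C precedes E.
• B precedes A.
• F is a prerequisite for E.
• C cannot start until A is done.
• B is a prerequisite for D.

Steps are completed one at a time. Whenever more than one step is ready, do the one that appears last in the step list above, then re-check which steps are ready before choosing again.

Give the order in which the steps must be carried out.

B → D → A → F → C → E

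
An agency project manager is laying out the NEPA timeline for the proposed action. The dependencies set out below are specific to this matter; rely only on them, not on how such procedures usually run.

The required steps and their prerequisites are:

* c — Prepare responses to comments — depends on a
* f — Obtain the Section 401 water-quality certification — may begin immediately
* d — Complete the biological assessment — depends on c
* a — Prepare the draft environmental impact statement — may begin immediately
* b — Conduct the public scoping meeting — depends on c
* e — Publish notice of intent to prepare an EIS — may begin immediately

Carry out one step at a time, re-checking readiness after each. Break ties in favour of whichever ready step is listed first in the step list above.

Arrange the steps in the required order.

f → a → c → d → b → e

Nothing is required for f, a and e. f is listed earlier → f first.
Now a and e have their prerequisites met. a is listed earlier, so a next.
c now also ready, so the ready set is {c, e}; c is listed earlier → c.
Ready: d, b and e. d is listed earlier → d.
Ready: b and e. b is listed earlier → b.
Next only e has its prerequisites met → e.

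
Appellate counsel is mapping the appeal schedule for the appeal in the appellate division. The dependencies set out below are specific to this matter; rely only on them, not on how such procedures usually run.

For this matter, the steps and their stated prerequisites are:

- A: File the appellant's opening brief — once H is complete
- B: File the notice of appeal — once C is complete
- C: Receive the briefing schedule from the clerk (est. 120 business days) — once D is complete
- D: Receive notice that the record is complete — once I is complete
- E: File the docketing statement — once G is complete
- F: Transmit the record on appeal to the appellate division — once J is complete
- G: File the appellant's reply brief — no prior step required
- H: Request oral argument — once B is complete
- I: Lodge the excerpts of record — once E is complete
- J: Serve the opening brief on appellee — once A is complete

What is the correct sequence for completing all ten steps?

G E I D C B H A J F

Only G has no prerequisites, so it is first.
E needed G, now all done → E.
I needed E, now all done → I.
D needed I, now all done → D.
C is the only step now ready → C.
B is the only step now ready → B.
H needed B, now all done → H.
A is the only step now ready → A.
Next only J has its prerequisites met → J.
F needed J, now all done → F.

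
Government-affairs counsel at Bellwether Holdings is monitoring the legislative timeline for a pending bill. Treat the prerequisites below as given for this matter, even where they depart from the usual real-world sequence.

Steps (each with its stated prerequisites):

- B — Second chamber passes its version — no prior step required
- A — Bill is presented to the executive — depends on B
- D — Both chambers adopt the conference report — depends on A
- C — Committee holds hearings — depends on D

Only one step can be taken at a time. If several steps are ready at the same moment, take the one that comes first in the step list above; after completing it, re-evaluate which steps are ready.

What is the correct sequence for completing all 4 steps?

B, A, D, C

B is the only step with nothing outstanding, so it goes first.
Next only A has its prerequisites met → A.
Next only D has its prerequisites met → D.
C needed D, now all done → C.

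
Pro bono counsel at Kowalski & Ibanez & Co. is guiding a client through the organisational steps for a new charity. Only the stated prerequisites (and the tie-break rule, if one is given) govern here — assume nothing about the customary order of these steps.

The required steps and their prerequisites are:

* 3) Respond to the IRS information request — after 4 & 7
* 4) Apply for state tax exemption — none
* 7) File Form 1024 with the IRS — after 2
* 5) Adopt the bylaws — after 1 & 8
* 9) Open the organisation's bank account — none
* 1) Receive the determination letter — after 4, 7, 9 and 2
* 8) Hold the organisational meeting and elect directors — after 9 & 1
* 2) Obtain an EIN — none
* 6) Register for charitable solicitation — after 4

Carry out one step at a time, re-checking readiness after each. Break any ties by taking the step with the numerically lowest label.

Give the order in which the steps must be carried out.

2 → 4 → 6 → 7 → 3 → 9 → 1 → 8 → 5

Nothing is required for 2, 4 and 9. 2 has the earlier label → 2 first.
Ready: 4, 7 and 9. 4 has the earlier label → 4.
6 now also ready, so the ready set is {6, 7, 9}; 6 has the earlier label → 6.
Ready: 7 and 9. 7 has the earlier label → 7.
3 now also ready, so the ready set is {3, 9}; 3 has the earlier label → 3.
That leaves 9 as the only ready step → 9.
Next only 1 has its prerequisites met → 1.
8 needed 1 and 9, now all done → 8.
Next only 5 has its prerequisites met → 5.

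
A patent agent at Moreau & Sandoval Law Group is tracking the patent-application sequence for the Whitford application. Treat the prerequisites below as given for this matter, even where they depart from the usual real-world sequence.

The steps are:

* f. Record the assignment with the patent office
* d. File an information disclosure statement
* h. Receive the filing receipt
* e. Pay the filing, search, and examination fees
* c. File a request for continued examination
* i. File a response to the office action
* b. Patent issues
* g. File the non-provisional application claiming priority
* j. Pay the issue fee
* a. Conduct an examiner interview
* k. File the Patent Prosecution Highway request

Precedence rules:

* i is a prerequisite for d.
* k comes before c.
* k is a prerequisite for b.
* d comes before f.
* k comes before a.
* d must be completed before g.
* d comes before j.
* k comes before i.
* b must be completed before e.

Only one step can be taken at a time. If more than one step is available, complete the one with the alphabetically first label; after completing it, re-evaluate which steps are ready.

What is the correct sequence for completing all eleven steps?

Nothing is required for h and k. h has the earlier label → h first.
k is the only step now ready → k.
a, b, c and i are all available; a has the earlier label → a.
Ready: b, c and i. b has the earlier label → b.
e now also ready, so the ready set is {c, e, i}; c has the earlier label → c.
e and i are both available; e has the earlier label → e.
That leaves i as the only ready step → i.
d needed i, now all done → d.
Ready: f, g and j. f has the earlier label → f.
Now g and j have their prerequisites met. g has the earlier label, so g next.
j needed d, now all done → j.

h → k → a → b → c → e → i → d → f → g → j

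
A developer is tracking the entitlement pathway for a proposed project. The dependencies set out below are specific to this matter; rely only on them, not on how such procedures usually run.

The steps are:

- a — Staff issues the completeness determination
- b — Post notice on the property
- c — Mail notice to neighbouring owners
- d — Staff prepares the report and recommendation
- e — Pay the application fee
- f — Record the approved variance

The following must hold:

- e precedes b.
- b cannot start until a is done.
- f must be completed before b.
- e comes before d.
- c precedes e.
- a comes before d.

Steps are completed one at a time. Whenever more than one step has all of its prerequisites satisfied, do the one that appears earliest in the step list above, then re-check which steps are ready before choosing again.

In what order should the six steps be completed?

a, c, e, d, f, b

a, c and f have no prerequisites; a is listed earlier, so a is first.
Ready: c and f. c is listed earlier → c.
Now e and f have their prerequisites met. e is listed earlier, so e next.
Now d and f have their prerequisites met. d is listed earlier, so d next.
That leaves f as the only ready step → f.
Next only b has its prerequisites met → b.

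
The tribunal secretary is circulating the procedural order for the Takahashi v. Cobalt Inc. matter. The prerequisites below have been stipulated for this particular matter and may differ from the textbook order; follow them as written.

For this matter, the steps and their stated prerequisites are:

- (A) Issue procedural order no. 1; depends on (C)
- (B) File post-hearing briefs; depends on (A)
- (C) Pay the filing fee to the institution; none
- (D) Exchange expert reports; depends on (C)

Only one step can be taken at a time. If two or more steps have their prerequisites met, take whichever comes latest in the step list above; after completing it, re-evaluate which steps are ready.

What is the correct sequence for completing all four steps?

(C), (D), (A), (B)

(C) has no prerequisites → (C) first.
Ready: (D) and (A). (D) is listed later → (D).
(A) needed (C), now all done → (A).
Next only (B) has its prerequisites met → (B).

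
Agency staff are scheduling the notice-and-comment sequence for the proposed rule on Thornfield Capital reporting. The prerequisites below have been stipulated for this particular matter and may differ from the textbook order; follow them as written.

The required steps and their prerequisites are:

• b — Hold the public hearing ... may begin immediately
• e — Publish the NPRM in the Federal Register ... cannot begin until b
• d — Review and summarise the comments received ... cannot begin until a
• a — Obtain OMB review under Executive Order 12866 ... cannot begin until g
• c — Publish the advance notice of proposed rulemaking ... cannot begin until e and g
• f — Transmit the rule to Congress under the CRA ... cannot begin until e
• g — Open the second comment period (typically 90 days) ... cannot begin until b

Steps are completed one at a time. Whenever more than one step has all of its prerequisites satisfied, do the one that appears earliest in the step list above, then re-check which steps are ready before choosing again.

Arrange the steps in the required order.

b, e, f, g, a, d, c

Only b has no prerequisites, so it is first.
e and g are both available; e is listed earlier → e.
Ready: f and g. f is listed earlier → f.
That leaves g as the only ready step → g.
a and c are both available; a is listed earlier → a.
d now also ready, so the ready set is {d, c}; d is listed earlier → d.
c needed e and g, now all done → c.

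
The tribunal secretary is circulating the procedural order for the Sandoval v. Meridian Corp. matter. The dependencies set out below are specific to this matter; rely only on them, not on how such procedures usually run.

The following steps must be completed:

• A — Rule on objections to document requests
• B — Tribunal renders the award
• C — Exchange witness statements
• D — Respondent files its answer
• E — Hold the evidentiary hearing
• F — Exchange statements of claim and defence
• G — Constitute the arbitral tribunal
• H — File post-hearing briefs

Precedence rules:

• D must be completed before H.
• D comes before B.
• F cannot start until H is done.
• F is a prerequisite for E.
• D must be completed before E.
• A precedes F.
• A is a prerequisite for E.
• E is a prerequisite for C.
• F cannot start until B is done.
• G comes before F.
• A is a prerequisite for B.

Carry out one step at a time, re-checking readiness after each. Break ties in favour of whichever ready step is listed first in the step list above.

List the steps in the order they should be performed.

Nothing is required for A, D and G. A is listed earlier → A first.
Now D and G have their prerequisites met. D is listed earlier, so D next.
B and H now also ready, so the ready set is {B, G, H}; B is listed earlier → B.
G and H are both available; G is listed earlier → G.
H is the only step now ready → H.
F needed A, B, G and H, now all done → F.
E needed A, D and F, now all done → E.
C is the only step now ready → C.

A → D → B → G → H → F → E → C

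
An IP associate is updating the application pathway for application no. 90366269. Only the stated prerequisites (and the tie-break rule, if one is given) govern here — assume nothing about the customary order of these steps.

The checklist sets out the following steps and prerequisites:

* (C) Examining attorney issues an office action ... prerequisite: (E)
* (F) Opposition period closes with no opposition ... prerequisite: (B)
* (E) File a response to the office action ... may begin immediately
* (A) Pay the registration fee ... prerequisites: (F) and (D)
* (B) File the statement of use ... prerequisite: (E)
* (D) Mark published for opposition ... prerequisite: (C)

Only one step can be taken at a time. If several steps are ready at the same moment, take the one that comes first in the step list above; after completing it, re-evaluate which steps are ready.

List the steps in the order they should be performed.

(E) has no prerequisites → (E) first.
Ready: (C) and (B). (C) is listed earlier → (C).
Now (B) and (D) have their prerequisites met. (B) is listed earlier, so (B) next.
(F) and (D) are both available; (F) is listed earlier → (F).
(D) needed (C), now all done → (D).
That leaves (A) as the only ready step → (A).

(E) → (C) → (B) → (F) → (D) → (A)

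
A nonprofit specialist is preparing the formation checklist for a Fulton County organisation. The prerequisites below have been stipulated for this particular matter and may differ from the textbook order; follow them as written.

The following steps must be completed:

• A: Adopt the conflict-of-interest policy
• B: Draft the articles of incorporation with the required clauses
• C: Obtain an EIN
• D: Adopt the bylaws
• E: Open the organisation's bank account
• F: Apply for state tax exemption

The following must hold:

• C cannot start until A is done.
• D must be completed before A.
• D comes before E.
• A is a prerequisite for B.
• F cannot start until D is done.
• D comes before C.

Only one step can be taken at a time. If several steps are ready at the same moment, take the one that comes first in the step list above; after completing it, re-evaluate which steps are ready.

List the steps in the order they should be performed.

D is the only step with nothing outstanding, so it goes first.
Now A, E and F have their prerequisites met. A is listed earlier, so A next.
B and C now also ready, so the ready set is {B, C, E, F}; B is listed earlier → B.
Ready: C, E and F. C is listed earlier → C.
E and F are both available; E is listed earlier → E.
Next only F has its prerequisites met → F.

D A B C E F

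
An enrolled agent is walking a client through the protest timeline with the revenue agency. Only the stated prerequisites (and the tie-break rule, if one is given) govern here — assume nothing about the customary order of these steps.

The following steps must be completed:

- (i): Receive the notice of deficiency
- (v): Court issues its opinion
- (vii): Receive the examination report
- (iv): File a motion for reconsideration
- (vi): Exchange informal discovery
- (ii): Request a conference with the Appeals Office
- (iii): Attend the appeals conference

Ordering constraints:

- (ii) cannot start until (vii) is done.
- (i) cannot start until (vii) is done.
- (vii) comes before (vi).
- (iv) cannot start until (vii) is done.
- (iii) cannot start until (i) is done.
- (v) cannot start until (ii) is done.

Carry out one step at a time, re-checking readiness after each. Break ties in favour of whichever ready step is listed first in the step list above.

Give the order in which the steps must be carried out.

(vii) (i) (iv) (vi) (ii) (v) (iii)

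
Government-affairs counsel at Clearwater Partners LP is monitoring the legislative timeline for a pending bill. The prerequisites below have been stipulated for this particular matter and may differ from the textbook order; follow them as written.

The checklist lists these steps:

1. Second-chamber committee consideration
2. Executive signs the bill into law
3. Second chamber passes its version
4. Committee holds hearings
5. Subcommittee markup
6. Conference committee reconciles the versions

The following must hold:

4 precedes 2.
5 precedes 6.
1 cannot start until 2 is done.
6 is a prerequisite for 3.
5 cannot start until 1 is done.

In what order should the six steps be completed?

4 is the only step with nothing outstanding, so it goes first.
2 needed 4, now all done → 2.
1 is the only step now ready → 1.
Next only 5 has its prerequisites met → 5.
6 needed 5, now all done → 6.
3 is the only step now ready → 3.

4, 2, 1, 5, 6, 3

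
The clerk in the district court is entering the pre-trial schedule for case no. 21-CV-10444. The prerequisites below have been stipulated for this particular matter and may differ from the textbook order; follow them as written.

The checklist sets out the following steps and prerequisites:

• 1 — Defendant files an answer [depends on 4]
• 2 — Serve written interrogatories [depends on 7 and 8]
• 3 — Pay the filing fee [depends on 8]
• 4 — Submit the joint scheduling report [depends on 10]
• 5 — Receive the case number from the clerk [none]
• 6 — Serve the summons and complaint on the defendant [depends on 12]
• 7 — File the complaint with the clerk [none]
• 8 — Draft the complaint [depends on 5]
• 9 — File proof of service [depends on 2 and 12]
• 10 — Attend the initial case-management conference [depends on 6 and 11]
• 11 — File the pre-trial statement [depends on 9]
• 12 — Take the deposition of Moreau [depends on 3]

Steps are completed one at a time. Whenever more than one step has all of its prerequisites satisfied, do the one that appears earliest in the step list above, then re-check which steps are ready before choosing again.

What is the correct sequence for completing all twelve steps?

5 7 8 2 3 12 6 9 11 10 4 1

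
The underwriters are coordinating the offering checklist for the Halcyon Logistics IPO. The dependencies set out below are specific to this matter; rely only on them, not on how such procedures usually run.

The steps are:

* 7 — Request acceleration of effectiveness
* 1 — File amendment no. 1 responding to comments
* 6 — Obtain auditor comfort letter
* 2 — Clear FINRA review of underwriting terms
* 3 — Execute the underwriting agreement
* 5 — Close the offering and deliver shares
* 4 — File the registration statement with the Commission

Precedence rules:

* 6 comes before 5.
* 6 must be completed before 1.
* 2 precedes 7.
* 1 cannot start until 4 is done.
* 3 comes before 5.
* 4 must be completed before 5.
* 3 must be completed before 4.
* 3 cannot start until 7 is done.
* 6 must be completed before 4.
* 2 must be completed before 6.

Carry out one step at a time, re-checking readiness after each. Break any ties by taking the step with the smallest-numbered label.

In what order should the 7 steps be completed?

2 → 6 → 7 → 3 → 4 → 1 → 5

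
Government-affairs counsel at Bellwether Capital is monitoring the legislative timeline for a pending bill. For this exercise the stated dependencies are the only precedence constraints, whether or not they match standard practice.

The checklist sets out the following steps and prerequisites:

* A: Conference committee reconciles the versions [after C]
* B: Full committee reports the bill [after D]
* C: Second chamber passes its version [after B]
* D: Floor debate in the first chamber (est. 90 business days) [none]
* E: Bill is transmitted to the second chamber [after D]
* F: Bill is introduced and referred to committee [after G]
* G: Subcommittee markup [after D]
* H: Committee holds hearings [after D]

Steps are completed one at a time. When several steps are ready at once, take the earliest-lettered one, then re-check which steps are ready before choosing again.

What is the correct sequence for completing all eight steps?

D, B, C, A, E, G, F, H

D is the only step with nothing outstanding, so it goes first.
B, E, G and H are all available; B has the earlier label → B.
C, E, G and H are all available; C has the earlier label → C.
A now also ready, so the ready set is {A, E, G, H}; A has the earlier label → A.
Now E, G and H have their prerequisites met. E has the earlier label, so E next.
Now G and H have their prerequisites met. G has the earlier label, so G next.
F now also ready, so the ready set is {F, H}; F has the earlier label → F.
Next only H has its prerequisites met → H.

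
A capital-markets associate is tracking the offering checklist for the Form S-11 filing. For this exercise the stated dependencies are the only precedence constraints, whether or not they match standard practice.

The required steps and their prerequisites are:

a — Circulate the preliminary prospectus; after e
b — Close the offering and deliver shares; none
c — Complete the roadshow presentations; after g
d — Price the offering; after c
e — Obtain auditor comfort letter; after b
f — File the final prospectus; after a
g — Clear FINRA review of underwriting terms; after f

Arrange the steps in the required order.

b e a f g c d

b has no prerequisites → b first.
That leaves e as the only ready step → e.
a needed e, now all done → a.
f needed a, now all done → f.
Next only g has its prerequisites met → g.
c needed g, now all done → c.
Next only d has its prerequisites met → d.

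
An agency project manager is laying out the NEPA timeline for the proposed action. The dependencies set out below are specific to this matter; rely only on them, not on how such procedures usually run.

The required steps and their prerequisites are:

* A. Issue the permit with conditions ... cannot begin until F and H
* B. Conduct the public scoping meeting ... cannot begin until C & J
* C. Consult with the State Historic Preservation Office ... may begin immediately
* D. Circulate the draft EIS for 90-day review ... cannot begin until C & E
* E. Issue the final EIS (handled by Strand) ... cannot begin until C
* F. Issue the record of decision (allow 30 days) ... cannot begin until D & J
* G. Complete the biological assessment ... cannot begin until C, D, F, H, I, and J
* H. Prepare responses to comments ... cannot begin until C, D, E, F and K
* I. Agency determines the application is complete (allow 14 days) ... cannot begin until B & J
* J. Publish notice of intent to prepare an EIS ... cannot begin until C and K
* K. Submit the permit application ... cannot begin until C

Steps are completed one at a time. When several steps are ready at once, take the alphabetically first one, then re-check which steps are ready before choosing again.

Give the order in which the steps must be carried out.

C, E, D, K, J, B, F, H, A, I, G

C has no prerequisites → C first.
E and K are both available; E has the earlier label → E.
D now also ready, so the ready set is {D, K}; D has the earlier label → D.
Next only K has its prerequisites met → K.
J needed C and K, now all done → J.
Ready: B and F. B has the earlier label → B.
I now also ready, so the ready set is {F, I}; F has the earlier label → F.
H now also ready, so the ready set is {H, I}; H has the earlier label → H.
Now A and I have their prerequisites met. A has the earlier label, so A next.
That leaves I as the only ready step → I.
Next only G has its prerequisites met → G.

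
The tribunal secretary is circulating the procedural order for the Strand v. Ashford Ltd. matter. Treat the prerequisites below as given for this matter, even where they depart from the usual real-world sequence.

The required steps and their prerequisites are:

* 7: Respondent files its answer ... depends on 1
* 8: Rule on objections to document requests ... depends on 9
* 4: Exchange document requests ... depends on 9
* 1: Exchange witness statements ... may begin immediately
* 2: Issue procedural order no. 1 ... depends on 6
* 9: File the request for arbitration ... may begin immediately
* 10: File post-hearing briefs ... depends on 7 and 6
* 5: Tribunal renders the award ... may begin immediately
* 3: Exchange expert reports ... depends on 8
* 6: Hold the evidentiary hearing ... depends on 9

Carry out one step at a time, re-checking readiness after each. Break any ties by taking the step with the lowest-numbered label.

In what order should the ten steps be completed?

1, 5, 7, 9, 4, 6, 2, 8, 3, 10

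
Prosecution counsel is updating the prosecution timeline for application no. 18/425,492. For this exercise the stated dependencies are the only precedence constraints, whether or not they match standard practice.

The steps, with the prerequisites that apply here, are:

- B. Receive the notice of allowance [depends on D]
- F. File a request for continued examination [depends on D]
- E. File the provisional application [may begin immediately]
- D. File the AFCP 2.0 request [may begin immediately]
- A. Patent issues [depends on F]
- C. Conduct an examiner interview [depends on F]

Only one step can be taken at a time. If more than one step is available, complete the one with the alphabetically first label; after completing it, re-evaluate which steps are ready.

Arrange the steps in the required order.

D and E have no prerequisites; D has the earlier label, so D is first.
Ready: B, E and F. B has the earlier label → B.
Now E and F have their prerequisites met. E has the earlier label, so E next.
That leaves F as the only ready step → F.
Now A and C have their prerequisites met. A has the earlier label, so A next.
C needed F, now all done → C.

D, B, E, F, A, C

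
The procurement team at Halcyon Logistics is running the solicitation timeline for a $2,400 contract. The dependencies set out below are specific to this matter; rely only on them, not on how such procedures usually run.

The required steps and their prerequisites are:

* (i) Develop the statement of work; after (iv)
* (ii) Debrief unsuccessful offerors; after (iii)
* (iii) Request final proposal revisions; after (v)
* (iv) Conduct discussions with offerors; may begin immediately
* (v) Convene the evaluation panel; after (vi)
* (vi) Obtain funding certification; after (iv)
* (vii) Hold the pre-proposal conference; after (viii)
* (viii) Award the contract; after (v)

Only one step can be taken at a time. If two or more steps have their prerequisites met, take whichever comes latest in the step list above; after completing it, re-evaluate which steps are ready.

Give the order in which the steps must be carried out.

(iv) → (vi) → (v) → (viii) → (vii) → (iii) → (ii) → (i)

(iv) has no prerequisites → (iv) first.
Now (vi) and (i) have their prerequisites met. (vi) is listed later, so (vi) next.
(v) now also ready, so the ready set is {(v), (i)}; (v) is listed later → (v).
Now (viii), (iii) and (i) have their prerequisites met. (viii) is listed later, so (viii) next.
(vii) now also ready, so the ready set is {(vii), (iii), (i)}; (vii) is listed later → (vii).
(iii) and (i) are both available; (iii) is listed later → (iii).
(ii) now also ready, so the ready set is {(ii), (i)}; (ii) is listed later → (ii).
(i) needed (iv), now all done → (i).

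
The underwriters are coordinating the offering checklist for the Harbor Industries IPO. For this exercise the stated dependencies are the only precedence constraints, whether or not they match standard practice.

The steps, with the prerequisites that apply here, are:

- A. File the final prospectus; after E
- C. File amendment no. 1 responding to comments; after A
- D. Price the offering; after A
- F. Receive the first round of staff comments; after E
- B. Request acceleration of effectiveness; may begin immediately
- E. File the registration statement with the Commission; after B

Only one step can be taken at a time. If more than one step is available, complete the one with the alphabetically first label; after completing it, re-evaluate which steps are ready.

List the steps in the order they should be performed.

B, E, A, C, D, F

B has no prerequisites → B first.
E is the only step now ready → E.
Now A and F have their prerequisites met. A has the earlier label, so A next.
Ready: C, D and F. C has the earlier label → C.
Ready: D and F. D has the earlier label → D.
F is the only step now ready → F.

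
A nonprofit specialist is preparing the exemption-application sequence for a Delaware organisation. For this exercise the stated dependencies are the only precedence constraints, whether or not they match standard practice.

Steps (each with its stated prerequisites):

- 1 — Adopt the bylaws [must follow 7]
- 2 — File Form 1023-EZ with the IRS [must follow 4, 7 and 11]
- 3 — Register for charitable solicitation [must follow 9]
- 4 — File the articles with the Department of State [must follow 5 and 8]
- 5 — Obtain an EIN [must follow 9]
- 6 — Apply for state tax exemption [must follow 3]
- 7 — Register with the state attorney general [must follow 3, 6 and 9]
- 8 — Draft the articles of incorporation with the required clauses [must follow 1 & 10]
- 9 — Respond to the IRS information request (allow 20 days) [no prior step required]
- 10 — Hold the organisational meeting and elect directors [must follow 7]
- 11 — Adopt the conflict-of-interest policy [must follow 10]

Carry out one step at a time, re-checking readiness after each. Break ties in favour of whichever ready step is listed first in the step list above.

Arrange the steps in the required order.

9 is the only step with nothing outstanding, so it goes first.
Now 3 and 5 have their prerequisites met. 3 is listed earlier, so 3 next.
Ready: 5 and 6. 5 is listed earlier → 5.
6 is the only step now ready → 6.
7 needed 3, 6 and 9, now all done → 7.
Ready: 1 and 10. 1 is listed earlier → 1.
10 needed 7, now all done → 10.
Now 8 and 11 have their prerequisites met. 8 is listed earlier, so 8 next.
4 and 11 are both available; 4 is listed earlier → 4.
Next only 11 has its prerequisites met → 11.
2 needed 4, 7 and 11, now all done → 2.

9, 3, 5, 6, 7, 1, 10, 8, 4, 11, 2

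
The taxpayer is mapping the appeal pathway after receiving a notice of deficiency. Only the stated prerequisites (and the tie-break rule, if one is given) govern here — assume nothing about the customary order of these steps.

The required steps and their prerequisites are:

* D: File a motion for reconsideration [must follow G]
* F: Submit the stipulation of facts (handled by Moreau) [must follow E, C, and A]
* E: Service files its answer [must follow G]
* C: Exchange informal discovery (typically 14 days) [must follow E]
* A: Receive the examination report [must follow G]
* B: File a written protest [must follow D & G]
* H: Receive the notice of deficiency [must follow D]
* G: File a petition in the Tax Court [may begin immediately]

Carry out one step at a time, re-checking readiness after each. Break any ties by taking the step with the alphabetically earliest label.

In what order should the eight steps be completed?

G → A → D → B → E → C → F → H

G has no prerequisites → G first.
Now A, D and E have their prerequisites met. A has the earlier label, so A next.
Ready: D and E. D has the earlier label → D.
Ready: B, E and H. B has the earlier label → B.
Now E and H have their prerequisites met. E has the earlier label, so E next.
Now C and H have their prerequisites met. C has the earlier label, so C next.
F now also ready, so the ready set is {F, H}; F has the earlier label → F.
Next only H has its prerequisites met → H.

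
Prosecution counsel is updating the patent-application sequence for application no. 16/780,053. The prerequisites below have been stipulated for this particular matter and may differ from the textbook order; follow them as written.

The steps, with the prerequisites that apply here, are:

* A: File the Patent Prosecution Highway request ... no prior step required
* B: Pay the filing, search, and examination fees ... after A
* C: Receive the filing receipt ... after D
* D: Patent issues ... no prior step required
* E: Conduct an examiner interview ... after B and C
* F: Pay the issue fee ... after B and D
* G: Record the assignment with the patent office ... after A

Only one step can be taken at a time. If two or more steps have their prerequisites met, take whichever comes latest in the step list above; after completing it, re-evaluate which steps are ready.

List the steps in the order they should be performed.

D → C → A → G → B → F → E

D and A have no prerequisites; D is listed later, so D is first.
Now C and A have their prerequisites met. C is listed later, so C next.
Next only A has its prerequisites met → A.
Now G and B have their prerequisites met. G is listed later, so G next.
B needed A, now all done → B.
Now F and E have their prerequisites met. F is listed later, so F next.
Next only E has its prerequisites met → E.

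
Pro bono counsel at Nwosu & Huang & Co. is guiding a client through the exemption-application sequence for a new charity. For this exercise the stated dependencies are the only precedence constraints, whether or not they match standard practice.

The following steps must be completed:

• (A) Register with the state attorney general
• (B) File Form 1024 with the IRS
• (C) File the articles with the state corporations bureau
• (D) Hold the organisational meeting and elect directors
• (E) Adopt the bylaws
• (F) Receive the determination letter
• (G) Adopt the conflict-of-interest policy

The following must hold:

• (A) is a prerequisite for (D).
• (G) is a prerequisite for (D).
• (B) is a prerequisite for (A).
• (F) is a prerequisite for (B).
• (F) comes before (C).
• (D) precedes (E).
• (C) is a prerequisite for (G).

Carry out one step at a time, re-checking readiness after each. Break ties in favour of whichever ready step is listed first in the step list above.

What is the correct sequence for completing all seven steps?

(F) is the only step with nothing outstanding, so it goes first.
Now (B) and (C) have their prerequisites met. (B) is listed earlier, so (B) next.
Now (A) and (C) have their prerequisites met. (A) is listed earlier, so (A) next.
(C) needed (F), now all done → (C).
(G) needed (C), now all done → (G).
Next only (D) has its prerequisites met → (D).
Next only (E) has its prerequisites met → (E).

(F), (B), (A), (C), (G), (D), (E)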